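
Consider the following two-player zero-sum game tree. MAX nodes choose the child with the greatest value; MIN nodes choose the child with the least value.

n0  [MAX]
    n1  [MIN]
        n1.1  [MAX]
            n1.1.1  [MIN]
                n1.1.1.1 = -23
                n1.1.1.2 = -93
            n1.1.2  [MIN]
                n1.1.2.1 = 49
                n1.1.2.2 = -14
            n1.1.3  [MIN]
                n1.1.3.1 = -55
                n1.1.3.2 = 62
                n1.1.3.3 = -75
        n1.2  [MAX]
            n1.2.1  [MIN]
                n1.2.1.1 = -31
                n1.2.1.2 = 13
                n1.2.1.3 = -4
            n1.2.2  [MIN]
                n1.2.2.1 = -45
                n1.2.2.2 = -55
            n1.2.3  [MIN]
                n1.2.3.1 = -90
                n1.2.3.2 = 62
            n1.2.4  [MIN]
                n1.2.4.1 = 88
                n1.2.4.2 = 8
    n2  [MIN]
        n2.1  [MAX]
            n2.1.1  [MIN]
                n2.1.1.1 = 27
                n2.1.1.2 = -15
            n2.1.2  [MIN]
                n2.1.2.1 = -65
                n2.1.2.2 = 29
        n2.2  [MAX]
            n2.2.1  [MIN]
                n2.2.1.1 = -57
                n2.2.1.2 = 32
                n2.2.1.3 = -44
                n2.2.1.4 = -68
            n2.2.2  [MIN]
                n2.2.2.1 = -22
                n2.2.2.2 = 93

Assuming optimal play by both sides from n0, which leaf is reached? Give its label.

n1.1.2.2

n1.1.1 (MIN): min(-23, -93) = -93
n1.1.2 (MIN): min(49, -14) = -14
n1.1.3 (MIN): min(-55, 62, -75) = -75
n1.1 (MAX): max(-93, -14, -75) = -14
n1.2.1 (MIN): min(-31, 13, -4) = -31
n1.2.2 (MIN): min(-45, -55) = -55
n1.2.3 (MIN): min(-90, 62) = -90
n1.2.4 (MIN): min(88, 8) = 8
n1.2 (MAX): max(-31, -55, -90, 8) = 8
n1 (MIN): min(-14, 8) = -14
n2.1.1 (MIN): min(27, -15) = -15
n2.1.2 (MIN): min(-65, 29) = -65
n2.1 (MAX): max(-15, -65) = -15
n2.2.1 (MIN): min(-57, 32, -44, -68) = -68
n2.2.2 (MIN): min(-22, 93) = -22
n2.2 (MAX): max(-68, -22) = -22
n2 (MIN): min(-15, -22) = -22
n0 (MAX): max(-14, -22) = -14
At n0, MAX picks n1 (highest: -14).
At n1, MIN picks n1.1 (lowest: -14).
At n1.1, MAX picks n1.1.2 (highest: -14).
At n1.1.2, MIN picks n1.1.2.2 (lowest: -14).
Terminal value -14.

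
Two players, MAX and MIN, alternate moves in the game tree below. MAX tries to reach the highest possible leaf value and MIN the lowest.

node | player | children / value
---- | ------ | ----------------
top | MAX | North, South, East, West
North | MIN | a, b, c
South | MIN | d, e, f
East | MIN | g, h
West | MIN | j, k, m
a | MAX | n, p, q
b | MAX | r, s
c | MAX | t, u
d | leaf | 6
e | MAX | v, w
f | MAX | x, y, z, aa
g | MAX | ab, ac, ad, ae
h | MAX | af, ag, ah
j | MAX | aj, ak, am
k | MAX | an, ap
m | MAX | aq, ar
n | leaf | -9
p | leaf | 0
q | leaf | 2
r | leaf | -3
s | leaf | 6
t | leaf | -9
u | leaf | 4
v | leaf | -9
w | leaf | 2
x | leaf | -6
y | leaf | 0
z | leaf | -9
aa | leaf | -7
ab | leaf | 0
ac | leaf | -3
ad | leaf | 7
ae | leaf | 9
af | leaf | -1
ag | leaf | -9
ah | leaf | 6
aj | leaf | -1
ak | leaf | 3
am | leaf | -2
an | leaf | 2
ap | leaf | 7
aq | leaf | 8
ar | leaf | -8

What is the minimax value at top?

a (MAX): max(-9, 0, 2) = 2
b (MAX): max(-3, 6) = 6
c (MAX): max(-9, 4) = 4
North (MIN): min(2, 6, 4) = 2
e (MAX): max(-9, 2) = 2
f (MAX): max(-6, 0, -9, -7) = 0
South (MIN): min(6, 2, 0) = 0
g (MAX): max(0, -3, 7, 9) = 9
h (MAX): max(-1, -9, 6) = 6
East (MIN): min(9, 6) = 6
j (MAX): max(-1, 3, -2) = 3
k (MAX): max(2, 7) = 7
m (MAX): max(8, -8) = 8
West (MIN): min(3, 7, 8) = 3
top (MAX): max(2, 0, 6, 3) = 6

6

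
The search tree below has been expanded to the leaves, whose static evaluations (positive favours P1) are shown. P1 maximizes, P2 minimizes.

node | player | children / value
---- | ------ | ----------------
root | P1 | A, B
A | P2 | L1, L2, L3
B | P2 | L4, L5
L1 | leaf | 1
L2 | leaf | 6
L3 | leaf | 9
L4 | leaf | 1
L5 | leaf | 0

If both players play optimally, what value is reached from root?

A (P2): min(1, 6, 9) = 1
B (P2): min(1, 0) = 0
root (P1): max(1, 0) = 1

1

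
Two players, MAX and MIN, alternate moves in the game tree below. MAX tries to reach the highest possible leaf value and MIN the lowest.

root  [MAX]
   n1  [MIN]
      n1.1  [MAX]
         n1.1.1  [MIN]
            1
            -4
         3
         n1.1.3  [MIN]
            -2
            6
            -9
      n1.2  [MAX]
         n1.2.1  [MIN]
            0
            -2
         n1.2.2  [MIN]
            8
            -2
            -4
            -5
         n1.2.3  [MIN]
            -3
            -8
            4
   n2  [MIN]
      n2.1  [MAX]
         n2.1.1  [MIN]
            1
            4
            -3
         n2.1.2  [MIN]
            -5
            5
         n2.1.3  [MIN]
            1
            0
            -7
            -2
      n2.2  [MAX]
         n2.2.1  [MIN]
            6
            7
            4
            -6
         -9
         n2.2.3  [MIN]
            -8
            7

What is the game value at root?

-2

n1.1.1 (MIN): min(1, -4) = -4
n1.1.3 (MIN): min(-2, 6, -9) = -9
n1.1 (MAX): max(-4, 3, -9) = 3
n1.2.1 (MIN): min(0, -2) = -2
n1.2.2 (MIN): min(8, -2, -4, -5) = -5
n1.2.3 (MIN): min(-3, -8, 4) = -8
n1.2 (MAX): max(-2, -5, -8) = -2
n1 (MIN): min(3, -2) = -2
n2.1.1 (MIN): min(1, 4, -3) = -3
n2.1.2 (MIN): min(-5, 5) = -5
n2.1.3 (MIN): min(1, 0, -7, -2) = -7
n2.1 (MAX): max(-3, -5, -7) = -3
n2.2.1 (MIN): min(6, 7, 4, -6) = -6
n2.2.3 (MIN): min(-8, 7) = -8
n2.2 (MAX): max(-6, -9, -8) = -6
n2 (MIN): min(-3, -6) = -6
root (MAX): max(-2, -6) = -2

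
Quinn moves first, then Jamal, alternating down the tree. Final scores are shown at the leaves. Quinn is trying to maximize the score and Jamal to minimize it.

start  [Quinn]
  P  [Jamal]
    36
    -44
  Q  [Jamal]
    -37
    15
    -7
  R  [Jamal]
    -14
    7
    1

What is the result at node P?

P (Jamal): min(36, -44) = -44

-44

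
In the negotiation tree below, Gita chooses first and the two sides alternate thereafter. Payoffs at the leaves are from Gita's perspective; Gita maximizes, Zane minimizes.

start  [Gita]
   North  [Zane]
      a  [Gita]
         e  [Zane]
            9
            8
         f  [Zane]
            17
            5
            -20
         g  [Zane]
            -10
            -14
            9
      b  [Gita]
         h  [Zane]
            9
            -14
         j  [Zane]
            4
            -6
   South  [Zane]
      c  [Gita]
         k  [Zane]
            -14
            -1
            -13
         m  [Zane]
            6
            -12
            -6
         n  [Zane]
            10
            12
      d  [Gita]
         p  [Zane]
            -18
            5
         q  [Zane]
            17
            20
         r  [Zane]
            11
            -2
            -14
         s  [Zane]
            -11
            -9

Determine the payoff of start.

10

e (Zane): min(9, 8) = 8
f (Zane): min(17, 5, -20) = -20
g (Zane): min(-10, -14, 9) = -14
a (Gita): max(8, -20, -14) = 8
h (Zane): min(9, -14) = -14
j (Zane): min(4, -6) = -6
b (Gita): max(-14, -6) = -6
North (Zane): min(8, -6) = -6
k (Zane): min(-14, -1, -13) = -14
m (Zane): min(6, -12, -6) = -12
n (Zane): min(10, 12) = 10
c (Gita): max(-14, -12, 10) = 10
p (Zane): min(-18, 5) = -18
q (Zane): min(17, 20) = 17
r (Zane): min(11, -2, -14) = -14
s (Zane): min(-11, -9) = -11
d (Gita): max(-18, 17, -14, -11) = 17
South (Zane): min(10, 17) = 10
start (Gita): max(-6, 10) = 10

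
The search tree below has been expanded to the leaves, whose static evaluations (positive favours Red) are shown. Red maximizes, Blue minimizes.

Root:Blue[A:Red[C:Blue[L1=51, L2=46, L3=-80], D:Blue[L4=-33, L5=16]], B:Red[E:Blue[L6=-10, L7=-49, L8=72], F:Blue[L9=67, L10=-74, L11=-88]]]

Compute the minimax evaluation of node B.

E (Blue): min(-10, -49, 72) = -49
F (Blue): min(67, -74, -88) = -88
B (Red): max(-49, -88) = -49

-49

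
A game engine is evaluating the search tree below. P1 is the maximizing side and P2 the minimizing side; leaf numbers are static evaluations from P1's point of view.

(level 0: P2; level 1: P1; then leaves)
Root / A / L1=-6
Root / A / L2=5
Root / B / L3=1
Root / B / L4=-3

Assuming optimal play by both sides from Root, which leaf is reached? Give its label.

L3

A (P1): max(-6, 5) = 5
B (P1): max(1, -3) = 1
Root (P2): min(5, 1) = 1
At Root, P2 picks B (lowest: 1).
At B, P1 picks L3 (highest: 1).
Terminal value 1.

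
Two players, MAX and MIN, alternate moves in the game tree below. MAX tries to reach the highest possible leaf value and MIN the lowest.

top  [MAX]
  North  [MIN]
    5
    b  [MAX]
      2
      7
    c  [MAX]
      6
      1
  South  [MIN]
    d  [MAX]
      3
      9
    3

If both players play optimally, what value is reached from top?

5

b (MAX): max(2, 7) = 7
c (MAX): max(6, 1) = 6
North (MIN): min(5, 7, 6) = 5
d (MAX): max(3, 9) = 9
South (MIN): min(9, 3) = 3
top (MAX): max(5, 3) = 5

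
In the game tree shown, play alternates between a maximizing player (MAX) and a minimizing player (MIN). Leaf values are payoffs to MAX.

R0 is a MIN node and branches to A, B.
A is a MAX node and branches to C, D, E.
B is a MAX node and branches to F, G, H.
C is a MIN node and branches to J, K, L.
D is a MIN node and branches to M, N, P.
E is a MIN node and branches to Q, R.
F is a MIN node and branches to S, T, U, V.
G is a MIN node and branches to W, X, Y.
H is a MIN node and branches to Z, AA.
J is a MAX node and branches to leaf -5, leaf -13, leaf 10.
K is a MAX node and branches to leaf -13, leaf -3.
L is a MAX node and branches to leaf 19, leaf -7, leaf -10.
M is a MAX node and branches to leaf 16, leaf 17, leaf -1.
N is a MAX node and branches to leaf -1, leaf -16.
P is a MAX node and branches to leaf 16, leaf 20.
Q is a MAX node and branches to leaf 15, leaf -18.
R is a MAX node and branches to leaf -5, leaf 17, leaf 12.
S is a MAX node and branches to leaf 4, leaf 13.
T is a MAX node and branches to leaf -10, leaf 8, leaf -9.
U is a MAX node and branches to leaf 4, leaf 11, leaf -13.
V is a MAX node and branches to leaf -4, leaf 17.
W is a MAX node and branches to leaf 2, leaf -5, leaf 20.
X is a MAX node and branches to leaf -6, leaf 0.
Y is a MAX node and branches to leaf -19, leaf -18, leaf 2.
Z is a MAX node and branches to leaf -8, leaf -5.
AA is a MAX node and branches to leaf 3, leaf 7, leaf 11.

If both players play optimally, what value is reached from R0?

8

J (MAX): max(-5, -13, 10) = 10
K (MAX): max(-13, -3) = -3
L (MAX): max(19, -7, -10) = 19
C (MIN): min(10, -3, 19) = -3
M (MAX): max(16, 17, -1) = 17
N (MAX): max(-1, -16) = -1
P (MAX): max(16, 20) = 20
D (MIN): min(17, -1, 20) = -1
Q (MAX): max(15, -18) = 15
R (MAX): max(-5, 17, 12) = 17
E (MIN): min(15, 17) = 15
A (MAX): max(-3, -1, 15) = 15
S (MAX): max(4, 13) = 13
T (MAX): max(-10, 8, -9) = 8
U (MAX): max(4, 11, -13) = 11
V (MAX): max(-4, 17) = 17
F (MIN): min(13, 8, 11, 17) = 8
W (MAX): max(2, -5, 20) = 20
X (MAX): max(-6, 0) = 0
Y (MAX): max(-19, -18, 2) = 2
G (MIN): min(20, 0, 2) = 0
Z (MAX): max(-8, -5) = -5
AA (MAX): max(3, 7, 11) = 11
H (MIN): min(-5, 11) = -5
B (MAX): max(8, 0, -5) = 8
R0 (MIN): min(15, 8) = 8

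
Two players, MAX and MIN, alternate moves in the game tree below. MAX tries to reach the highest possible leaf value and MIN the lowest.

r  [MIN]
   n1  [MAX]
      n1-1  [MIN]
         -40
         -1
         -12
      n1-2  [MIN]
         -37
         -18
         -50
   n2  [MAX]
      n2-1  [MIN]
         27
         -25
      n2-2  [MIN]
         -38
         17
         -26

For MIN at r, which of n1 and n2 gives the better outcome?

n1

n1-1 (MIN): min(-40, -1, -12) = -40
n1-2 (MIN): min(-37, -18, -50) = -50
n1 (MAX): max(-40, -50) = -40
n2-1 (MIN): min(27, -25) = -25
n2-2 (MIN): min(-38, 17, -26) = -38
n2 (MAX): max(-25, -38) = -25
MIN prefers the lower value; n1=-40, n2=-25. n1 is better since -40 < -25.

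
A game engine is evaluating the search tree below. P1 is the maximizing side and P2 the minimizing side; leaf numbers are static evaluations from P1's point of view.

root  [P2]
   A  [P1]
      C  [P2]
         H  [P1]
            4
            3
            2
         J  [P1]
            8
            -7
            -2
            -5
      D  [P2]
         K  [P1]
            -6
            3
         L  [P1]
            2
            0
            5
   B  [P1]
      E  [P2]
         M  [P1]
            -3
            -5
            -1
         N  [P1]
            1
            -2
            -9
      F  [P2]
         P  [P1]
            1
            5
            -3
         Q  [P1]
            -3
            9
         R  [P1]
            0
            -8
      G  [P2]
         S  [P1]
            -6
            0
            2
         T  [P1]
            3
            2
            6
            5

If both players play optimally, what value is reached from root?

2

H (P1): max(4, 3, 2) = 4
J (P1): max(8, -7, -2, -5) = 8
C (P2): min(4, 8) = 4
K (P1): max(-6, 3) = 3
L (P1): max(2, 0, 5) = 5
D (P2): min(3, 5) = 3
A (P1): max(4, 3) = 4
M (P1): max(-3, -5, -1) = -1
N (P1): max(1, -2, -9) = 1
E (P2): min(-1, 1) = -1
P (P1): max(1, 5, -3) = 5
Q (P1): max(-3, 9) = 9
R (P1): max(0, -8) = 0
F (P2): min(5, 9, 0) = 0
S (P1): max(-6, 0, 2) = 2
T (P1): max(3, 2, 6, 5) = 6
G (P2): min(2, 6) = 2
B (P1): max(-1, 0, 2) = 2
root (P2): min(4, 2) = 2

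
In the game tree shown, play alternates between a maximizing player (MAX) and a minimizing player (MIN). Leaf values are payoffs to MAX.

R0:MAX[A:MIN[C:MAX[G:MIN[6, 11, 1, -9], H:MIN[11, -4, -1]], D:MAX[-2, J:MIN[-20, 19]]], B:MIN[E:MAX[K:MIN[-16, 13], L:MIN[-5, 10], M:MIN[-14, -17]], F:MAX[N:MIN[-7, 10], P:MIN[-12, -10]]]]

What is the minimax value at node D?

-2

J (MIN): min(-20, 19) = -20
D (MAX): max(-2, -20) = -2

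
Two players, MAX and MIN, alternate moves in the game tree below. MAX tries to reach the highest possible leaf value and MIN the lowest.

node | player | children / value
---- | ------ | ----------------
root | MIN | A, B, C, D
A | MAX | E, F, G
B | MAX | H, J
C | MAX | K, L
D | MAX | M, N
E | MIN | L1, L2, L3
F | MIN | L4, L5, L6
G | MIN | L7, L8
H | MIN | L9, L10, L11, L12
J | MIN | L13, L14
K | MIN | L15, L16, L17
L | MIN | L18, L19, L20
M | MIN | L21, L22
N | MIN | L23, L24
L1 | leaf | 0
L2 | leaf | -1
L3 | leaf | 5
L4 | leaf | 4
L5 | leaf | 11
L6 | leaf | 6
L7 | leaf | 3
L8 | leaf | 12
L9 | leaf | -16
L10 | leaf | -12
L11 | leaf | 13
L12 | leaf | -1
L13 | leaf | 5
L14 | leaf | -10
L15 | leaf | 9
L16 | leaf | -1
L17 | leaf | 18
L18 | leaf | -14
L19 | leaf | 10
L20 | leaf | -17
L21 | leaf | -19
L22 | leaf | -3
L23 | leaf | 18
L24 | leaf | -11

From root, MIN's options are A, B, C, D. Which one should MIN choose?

D

E (MIN): min(0, -1, 5) = -1
F (MIN): min(4, 11, 6) = 4
G (MIN): min(3, 12) = 3
A (MAX): max(-1, 4, 3) = 4
H (MIN): min(-16, -12, 13, -1) = -16
J (MIN): min(5, -10) = -10
B (MAX): max(-16, -10) = -10
K (MIN): min(9, -1, 18) = -1
L (MIN): min(-14, 10, -17) = -17
C (MAX): max(-1, -17) = -1
M (MIN): min(-19, -3) = -19
N (MIN): min(18, -11) = -11
D (MAX): max(-19, -11) = -11
root (MIN): min(4, -10, -1, -11) = -11
MIN at root wants the lowest of {A=4, B=-10, C=-1, D=-11}, so chooses D.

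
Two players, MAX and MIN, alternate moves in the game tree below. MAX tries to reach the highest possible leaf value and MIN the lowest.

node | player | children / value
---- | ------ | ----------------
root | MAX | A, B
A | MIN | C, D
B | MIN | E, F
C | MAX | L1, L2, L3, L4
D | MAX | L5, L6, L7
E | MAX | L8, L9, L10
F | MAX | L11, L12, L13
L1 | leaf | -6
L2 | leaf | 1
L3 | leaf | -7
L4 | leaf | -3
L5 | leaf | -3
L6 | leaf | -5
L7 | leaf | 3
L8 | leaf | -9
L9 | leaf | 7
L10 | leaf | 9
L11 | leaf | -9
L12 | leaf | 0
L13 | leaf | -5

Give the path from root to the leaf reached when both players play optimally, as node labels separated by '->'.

root -> A -> C -> L2

C (MAX): max(-6, 1, -7, -3) = 1
D (MAX): max(-3, -5, 3) = 3
A (MIN): min(1, 3) = 1
E (MAX): max(-9, 7, 9) = 9
F (MAX): max(-9, 0, -5) = 0
B (MIN): min(9, 0) = 0
root (MAX): max(1, 0) = 1
At root, MAX picks A (highest: 1).
At A, MIN picks C (lowest: 1).
At C, MAX picks L2 (highest: 1).
Terminal value 1.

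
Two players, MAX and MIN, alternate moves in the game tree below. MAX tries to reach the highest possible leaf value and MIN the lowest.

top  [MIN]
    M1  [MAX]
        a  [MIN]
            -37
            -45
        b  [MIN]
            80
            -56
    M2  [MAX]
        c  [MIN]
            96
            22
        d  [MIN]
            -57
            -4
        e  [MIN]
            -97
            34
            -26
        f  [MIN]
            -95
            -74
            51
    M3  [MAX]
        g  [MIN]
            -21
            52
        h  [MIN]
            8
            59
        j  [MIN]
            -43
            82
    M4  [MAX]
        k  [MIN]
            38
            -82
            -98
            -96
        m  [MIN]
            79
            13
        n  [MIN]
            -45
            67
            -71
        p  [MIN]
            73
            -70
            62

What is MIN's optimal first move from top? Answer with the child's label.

a (MIN): min(-37, -45) = -45
b (MIN): min(80, -56) = -56
M1 (MAX): max(-45, -56) = -45
c (MIN): min(96, 22) = 22
d (MIN): min(-57, -4) = -57
e (MIN): min(-97, 34, -26) = -97
f (MIN): min(-95, -74, 51) = -95
M2 (MAX): max(22, -57, -97, -95) = 22
g (MIN): min(-21, 52) = -21
h (MIN): min(8, 59) = 8
j (MIN): min(-43, 82) = -43
M3 (MAX): max(-21, 8, -43) = 8
k (MIN): min(38, -82, -98, -96) = -98
m (MIN): min(79, 13) = 13
n (MIN): min(-45, 67, -71) = -71
p (MIN): min(73, -70, 62) = -70
M4 (MAX): max(-98, 13, -71, -70) = 13
top (MIN): min(-45, 22, 8, 13) = -45
MIN at top wants the lowest of {M1=-45, M2=22, M3=8, M4=13}, so chooses M1.

M1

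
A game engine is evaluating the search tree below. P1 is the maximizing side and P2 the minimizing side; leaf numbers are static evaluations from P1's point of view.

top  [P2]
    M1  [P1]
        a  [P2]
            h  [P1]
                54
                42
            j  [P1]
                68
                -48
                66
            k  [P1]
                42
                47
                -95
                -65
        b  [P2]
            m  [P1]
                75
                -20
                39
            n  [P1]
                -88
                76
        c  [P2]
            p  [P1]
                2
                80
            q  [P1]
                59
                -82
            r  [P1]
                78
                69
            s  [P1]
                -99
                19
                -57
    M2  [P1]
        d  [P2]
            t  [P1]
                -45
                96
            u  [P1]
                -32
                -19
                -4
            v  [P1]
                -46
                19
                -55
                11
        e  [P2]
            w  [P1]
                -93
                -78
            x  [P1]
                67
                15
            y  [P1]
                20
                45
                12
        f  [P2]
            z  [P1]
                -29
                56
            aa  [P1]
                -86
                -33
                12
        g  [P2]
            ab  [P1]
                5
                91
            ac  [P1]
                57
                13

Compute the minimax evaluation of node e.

-78

w (P1): max(-93, -78) = -78
x (P1): max(67, 15) = 67
y (P1): max(20, 45, 12) = 45
e (P2): min(-78, 67, 45) = -78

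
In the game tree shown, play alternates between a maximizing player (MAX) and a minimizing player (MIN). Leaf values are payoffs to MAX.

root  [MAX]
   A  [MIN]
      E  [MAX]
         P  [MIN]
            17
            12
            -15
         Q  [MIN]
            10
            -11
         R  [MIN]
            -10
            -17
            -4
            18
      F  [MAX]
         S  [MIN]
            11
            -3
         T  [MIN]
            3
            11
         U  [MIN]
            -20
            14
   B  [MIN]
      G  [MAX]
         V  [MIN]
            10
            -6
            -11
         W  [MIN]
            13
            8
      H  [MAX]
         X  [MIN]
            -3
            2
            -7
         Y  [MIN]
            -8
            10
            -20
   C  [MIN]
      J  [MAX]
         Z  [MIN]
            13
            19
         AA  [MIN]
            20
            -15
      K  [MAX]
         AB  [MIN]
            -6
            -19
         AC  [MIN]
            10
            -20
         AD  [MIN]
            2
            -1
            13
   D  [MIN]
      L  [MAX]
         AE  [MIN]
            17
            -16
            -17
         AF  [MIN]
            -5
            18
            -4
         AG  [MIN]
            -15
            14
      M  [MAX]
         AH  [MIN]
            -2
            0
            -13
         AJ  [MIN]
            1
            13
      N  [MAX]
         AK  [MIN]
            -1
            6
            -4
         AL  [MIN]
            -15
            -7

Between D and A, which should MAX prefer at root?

AE (MIN): min(17, -16, -17) = -17
AF (MIN): min(-5, 18, -4) = -5
AG (MIN): min(-15, 14) = -15
L (MAX): max(-17, -5, -15) = -5
AH (MIN): min(-2, 0, -13) = -13
AJ (MIN): min(1, 13) = 1
M (MAX): max(-13, 1) = 1
AK (MIN): min(-1, 6, -4) = -4
AL (MIN): min(-15, -7) = -15
N (MAX): max(-4, -15) = -4
D (MIN): min(-5, 1, -4) = -5
P (MIN): min(17, 12, -15) = -15
Q (MIN): min(10, -11) = -11
R (MIN): min(-10, -17, -4, 18) = -17
E (MAX): max(-15, -11, -17) = -11
S (MIN): min(11, -3) = -3
T (MIN): min(3, 11) = 3
U (MIN): min(-20, 14) = -20
F (MAX): max(-3, 3, -20) = 3
A (MIN): min(-11, 3) = -11
MAX prefers the higher value; D=-5, A=-11. D is better since -5 > -11.

D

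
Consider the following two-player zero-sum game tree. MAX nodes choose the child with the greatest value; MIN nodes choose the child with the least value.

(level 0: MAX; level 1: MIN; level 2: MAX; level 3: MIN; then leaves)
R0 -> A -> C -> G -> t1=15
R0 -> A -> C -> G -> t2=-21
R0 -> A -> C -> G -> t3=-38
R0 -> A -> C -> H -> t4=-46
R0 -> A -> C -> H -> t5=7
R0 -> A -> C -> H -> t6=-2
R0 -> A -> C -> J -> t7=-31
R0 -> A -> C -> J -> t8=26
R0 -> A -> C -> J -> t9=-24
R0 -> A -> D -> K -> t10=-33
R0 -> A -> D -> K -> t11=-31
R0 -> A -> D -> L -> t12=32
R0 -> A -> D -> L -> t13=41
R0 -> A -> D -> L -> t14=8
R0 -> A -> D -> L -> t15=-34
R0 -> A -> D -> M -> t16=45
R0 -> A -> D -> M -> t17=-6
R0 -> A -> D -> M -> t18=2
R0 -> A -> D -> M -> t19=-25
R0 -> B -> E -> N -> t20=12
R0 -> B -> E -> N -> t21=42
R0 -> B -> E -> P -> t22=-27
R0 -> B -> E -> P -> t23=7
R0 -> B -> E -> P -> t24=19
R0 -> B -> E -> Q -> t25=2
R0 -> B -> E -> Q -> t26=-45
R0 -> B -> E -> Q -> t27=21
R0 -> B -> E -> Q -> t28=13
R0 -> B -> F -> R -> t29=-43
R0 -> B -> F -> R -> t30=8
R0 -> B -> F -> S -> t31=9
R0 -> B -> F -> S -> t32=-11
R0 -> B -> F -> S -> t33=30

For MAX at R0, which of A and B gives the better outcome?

G (MIN): min(15, -21, -38) = -38
H (MIN): min(-46, 7, -2) = -46
J (MIN): min(-31, 26, -24) = -31
C (MAX): max(-38, -46, -31) = -31
K (MIN): min(-33, -31) = -33
L (MIN): min(32, 41, 8, -34) = -34
M (MIN): min(45, -6, 2, -25) = -25
D (MAX): max(-33, -34, -25) = -25
A (MIN): min(-31, -25) = -31
N (MIN): min(12, 42) = 12
P (MIN): min(-27, 7, 19) = -27
Q (MIN): min(2, -45, 21, 13) = -45
E (MAX): max(12, -27, -45) = 12
R (MIN): min(-43, 8) = -43
S (MIN): min(9, -11, 30) = -11
F (MAX): max(-43, -11) = -11
B (MIN): min(12, -11) = -11
MAX prefers the higher value; A=-31, B=-11. B is better since -11 > -31.

B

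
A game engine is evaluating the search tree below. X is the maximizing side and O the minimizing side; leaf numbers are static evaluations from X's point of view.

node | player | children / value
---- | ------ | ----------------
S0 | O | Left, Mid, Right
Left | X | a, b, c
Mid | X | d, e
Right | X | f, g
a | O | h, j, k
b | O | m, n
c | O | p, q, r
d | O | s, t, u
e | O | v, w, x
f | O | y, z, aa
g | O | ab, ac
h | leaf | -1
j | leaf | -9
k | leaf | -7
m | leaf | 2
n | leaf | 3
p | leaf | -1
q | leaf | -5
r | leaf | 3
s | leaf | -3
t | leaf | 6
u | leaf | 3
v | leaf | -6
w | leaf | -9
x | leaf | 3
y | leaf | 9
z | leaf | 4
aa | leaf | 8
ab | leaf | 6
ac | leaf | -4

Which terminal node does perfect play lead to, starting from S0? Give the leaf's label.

s

a (O): min(-1, -9, -7) = -9
b (O): min(2, 3) = 2
c (O): min(-1, -5, 3) = -5
Left (X): max(-9, 2, -5) = 2
d (O): min(-3, 6, 3) = -3
e (O): min(-6, -9, 3) = -9
Mid (X): max(-3, -9) = -3
f (O): min(9, 4, 8) = 4
g (O): min(6, -4) = -4
Right (X): max(4, -4) = 4
S0 (O): min(2, -3, 4) = -3
At S0, O picks Mid (lowest: -3).
At Mid, X picks d (highest: -3).
At d, O picks s (lowest: -3).
Terminal value -3.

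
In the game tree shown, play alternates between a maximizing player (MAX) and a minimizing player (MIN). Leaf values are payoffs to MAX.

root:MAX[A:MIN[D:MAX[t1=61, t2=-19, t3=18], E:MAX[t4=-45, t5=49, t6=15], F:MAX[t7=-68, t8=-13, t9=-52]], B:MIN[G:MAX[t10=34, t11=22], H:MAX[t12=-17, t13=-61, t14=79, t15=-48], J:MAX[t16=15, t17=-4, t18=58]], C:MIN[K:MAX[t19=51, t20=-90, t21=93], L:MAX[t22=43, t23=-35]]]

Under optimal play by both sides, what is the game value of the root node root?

D (MAX): max(61, -19, 18) = 61
E (MAX): max(-45, 49, 15) = 49
F (MAX): max(-68, -13, -52) = -13
A (MIN): min(61, 49, -13) = -13
G (MAX): max(34, 22) = 34
H (MAX): max(-17, -61, 79, -48) = 79
J (MAX): max(15, -4, 58) = 58
B (MIN): min(34, 79, 58) = 34
K (MAX): max(51, -90, 93) = 93
L (MAX): max(43, -35) = 43
C (MIN): min(93, 43) = 43
root (MAX): max(-13, 34, 43) = 43

43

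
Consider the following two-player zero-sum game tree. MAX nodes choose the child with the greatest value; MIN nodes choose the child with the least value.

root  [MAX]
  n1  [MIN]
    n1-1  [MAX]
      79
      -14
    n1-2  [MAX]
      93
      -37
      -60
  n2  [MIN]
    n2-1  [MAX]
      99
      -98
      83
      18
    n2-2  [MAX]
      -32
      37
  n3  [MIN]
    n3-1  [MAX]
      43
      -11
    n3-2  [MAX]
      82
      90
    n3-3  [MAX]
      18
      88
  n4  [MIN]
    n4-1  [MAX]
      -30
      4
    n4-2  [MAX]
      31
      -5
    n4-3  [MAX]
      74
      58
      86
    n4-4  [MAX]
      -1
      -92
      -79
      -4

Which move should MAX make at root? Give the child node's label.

n1

n1-1 (MAX): max(79, -14) = 79
n1-2 (MAX): max(93, -37, -60) = 93
n1 (MIN): min(79, 93) = 79
n2-1 (MAX): max(99, -98, 83, 18) = 99
n2-2 (MAX): max(-32, 37) = 37
n2 (MIN): min(99, 37) = 37
n3-1 (MAX): max(43, -11) = 43
n3-2 (MAX): max(82, 90) = 90
n3-3 (MAX): max(18, 88) = 88
n3 (MIN): min(43, 90, 88) = 43
n4-1 (MAX): max(-30, 4) = 4
n4-2 (MAX): max(31, -5) = 31
n4-3 (MAX): max(74, 58, 86) = 86
n4-4 (MAX): max(-1, -92, -79, -4) = -1
n4 (MIN): min(4, 31, 86, -1) = -1
root (MAX): max(79, 37, 43, -1) = 79
MAX at root wants the highest of {n1=79, n2=37, n3=43, n4=-1}, so chooses n1.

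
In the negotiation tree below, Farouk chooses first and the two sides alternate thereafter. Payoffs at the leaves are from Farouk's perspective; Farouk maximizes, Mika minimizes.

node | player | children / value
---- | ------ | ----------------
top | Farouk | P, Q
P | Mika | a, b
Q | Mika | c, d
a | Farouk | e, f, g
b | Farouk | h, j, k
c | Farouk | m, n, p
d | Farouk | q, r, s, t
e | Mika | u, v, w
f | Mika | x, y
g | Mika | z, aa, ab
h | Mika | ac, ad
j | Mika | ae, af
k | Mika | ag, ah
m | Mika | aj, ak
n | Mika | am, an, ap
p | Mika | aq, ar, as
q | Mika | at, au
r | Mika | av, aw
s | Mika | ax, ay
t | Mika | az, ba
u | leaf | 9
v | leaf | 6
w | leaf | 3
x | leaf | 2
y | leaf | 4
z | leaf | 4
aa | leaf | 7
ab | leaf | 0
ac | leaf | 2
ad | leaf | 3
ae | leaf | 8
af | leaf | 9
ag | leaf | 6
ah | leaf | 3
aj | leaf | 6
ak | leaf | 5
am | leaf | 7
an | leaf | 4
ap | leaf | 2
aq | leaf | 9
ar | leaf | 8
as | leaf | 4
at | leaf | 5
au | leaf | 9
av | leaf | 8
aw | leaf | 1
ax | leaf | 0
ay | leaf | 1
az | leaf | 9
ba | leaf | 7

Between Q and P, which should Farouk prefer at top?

m (Mika): min(6, 5) = 5
n (Mika): min(7, 4, 2) = 2
p (Mika): min(9, 8, 4) = 4
c (Farouk): max(5, 2, 4) = 5
q (Mika): min(5, 9) = 5
r (Mika): min(8, 1) = 1
s (Mika): min(0, 1) = 0
t (Mika): min(9, 7) = 7
d (Farouk): max(5, 1, 0, 7) = 7
Q (Mika): min(5, 7) = 5
e (Mika): min(9, 6, 3) = 3
f (Mika): min(2, 4) = 2
g (Mika): min(4, 7, 0) = 0
a (Farouk): max(3, 2, 0) = 3
h (Mika): min(2, 3) = 2
j (Mika): min(8, 9) = 8
k (Mika): min(6, 3) = 3
b (Farouk): max(2, 8, 3) = 8
P (Mika): min(3, 8) = 3
Farouk prefers the higher value; Q=5, P=3. Q is better since 5 > 3.

Q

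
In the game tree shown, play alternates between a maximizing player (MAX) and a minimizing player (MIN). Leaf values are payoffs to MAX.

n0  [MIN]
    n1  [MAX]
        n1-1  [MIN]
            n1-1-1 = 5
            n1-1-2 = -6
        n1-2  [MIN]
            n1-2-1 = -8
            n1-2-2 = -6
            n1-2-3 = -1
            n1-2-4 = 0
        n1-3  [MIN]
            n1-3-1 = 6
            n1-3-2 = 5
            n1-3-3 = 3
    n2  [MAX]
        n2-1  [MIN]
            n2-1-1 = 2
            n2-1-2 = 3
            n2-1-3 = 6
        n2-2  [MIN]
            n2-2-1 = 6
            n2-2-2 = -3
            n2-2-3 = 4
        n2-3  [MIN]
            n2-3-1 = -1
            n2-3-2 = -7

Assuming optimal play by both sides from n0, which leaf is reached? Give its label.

n2-1-1

n1-1 (MIN): min(5, -6) = -6
n1-2 (MIN): min(-8, -6, -1, 0) = -8
n1-3 (MIN): min(6, 5, 3) = 3
n1 (MAX): max(-6, -8, 3) = 3
n2-1 (MIN): min(2, 3, 6) = 2
n2-2 (MIN): min(6, -3, 4) = -3
n2-3 (MIN): min(-1, -7) = -7
n2 (MAX): max(2, -3, -7) = 2
n0 (MIN): min(3, 2) = 2
At n0, MIN picks n2 (lowest: 2).
At n2, MAX picks n2-1 (highest: 2).
At n2-1, MIN picks n2-1-1 (lowest: 2).
Terminal value 2.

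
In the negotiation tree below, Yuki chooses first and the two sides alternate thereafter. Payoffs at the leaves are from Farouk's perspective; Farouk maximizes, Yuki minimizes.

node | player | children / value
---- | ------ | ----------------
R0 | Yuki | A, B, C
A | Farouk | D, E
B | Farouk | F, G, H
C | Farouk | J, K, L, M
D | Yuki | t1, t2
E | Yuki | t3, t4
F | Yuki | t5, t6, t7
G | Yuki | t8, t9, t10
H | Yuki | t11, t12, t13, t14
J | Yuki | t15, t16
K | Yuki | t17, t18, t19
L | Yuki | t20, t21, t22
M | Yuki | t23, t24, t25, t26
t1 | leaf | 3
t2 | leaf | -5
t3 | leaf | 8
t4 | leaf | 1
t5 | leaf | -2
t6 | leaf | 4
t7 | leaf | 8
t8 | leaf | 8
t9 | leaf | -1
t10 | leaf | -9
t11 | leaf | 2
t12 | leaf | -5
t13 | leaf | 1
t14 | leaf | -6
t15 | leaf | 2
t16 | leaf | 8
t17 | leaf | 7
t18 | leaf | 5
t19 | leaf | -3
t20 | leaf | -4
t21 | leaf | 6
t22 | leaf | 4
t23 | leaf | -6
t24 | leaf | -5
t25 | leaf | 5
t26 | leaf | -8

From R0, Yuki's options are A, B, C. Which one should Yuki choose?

D (Yuki): min(3, -5) = -5
E (Yuki): min(8, 1) = 1
A (Farouk): max(-5, 1) = 1
F (Yuki): min(-2, 4, 8) = -2
G (Yuki): min(8, -1, -9) = -9
H (Yuki): min(2, -5, 1, -6) = -6
B (Farouk): max(-2, -9, -6) = -2
J (Yuki): min(2, 8) = 2
K (Yuki): min(7, 5, -3) = -3
L (Yuki): min(-4, 6, 4) = -4
M (Yuki): min(-6, -5, 5, -8) = -8
C (Farouk): max(2, -3, -4, -8) = 2
R0 (Yuki): min(1, -2, 2) = -2
Yuki at R0 wants the lowest of {A=1, B=-2, C=2}, so chooses B.

B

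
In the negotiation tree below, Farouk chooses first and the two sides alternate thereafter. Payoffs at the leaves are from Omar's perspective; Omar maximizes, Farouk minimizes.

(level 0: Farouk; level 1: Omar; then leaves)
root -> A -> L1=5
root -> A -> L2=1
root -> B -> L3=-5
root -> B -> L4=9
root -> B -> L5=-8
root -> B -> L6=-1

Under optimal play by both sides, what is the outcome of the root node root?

A (Omar): max(5, 1) = 5
B (Omar): max(-5, 9, -8, -1) = 9
root (Farouk): min(5, 9) = 5

5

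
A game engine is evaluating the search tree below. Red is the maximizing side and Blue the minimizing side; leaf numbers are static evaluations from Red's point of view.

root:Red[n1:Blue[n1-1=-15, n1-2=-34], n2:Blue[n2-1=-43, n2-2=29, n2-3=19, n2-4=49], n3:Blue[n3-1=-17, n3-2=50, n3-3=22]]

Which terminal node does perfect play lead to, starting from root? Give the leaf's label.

n3-1

n1 (Blue): min(-15, -34) = -34
n2 (Blue): min(-43, 29, 19, 49) = -43
n3 (Blue): min(-17, 50, 22) = -17
root (Red): max(-34, -43, -17) = -17
At root, Red picks n3 (highest: -17).
At n3, Blue picks n3-1 (lowest: -17).
Terminal value -17.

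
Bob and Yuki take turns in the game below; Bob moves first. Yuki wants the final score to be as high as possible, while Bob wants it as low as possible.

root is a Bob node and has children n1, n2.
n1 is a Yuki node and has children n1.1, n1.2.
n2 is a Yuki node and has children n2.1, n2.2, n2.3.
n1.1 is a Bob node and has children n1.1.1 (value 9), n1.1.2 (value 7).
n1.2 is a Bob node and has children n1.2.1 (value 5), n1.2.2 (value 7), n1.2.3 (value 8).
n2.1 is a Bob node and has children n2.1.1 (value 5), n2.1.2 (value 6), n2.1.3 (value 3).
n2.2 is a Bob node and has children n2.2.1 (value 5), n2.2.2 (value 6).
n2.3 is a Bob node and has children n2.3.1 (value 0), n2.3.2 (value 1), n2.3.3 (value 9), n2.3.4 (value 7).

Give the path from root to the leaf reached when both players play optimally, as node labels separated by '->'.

root -> n2 -> n2.2 -> n2.2.1

n1.1 (Bob): min(9, 7) = 7
n1.2 (Bob): min(5, 7, 8) = 5
n1 (Yuki): max(7, 5) = 7
n2.1 (Bob): min(5, 6, 3) = 3
n2.2 (Bob): min(5, 6) = 5
n2.3 (Bob): min(0, 1, 9, 7) = 0
n2 (Yuki): max(3, 5, 0) = 5
root (Bob): min(7, 5) = 5
At root, Bob picks n2 (lowest: 5).
At n2, Yuki picks n2.2 (highest: 5).
At n2.2, Bob picks n2.2.1 (lowest: 5).
Terminal value 5.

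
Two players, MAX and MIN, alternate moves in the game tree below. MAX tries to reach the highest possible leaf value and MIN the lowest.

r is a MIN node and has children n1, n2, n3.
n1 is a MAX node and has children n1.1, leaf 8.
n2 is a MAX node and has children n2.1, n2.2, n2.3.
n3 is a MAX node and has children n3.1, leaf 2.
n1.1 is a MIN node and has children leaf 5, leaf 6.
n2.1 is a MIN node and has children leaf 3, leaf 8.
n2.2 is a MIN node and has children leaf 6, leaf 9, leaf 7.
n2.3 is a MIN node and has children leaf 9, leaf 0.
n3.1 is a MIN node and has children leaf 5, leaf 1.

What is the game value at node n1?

n1.1 (MIN): min(5, 6) = 5
n1 (MAX): max(5, 8) = 8

8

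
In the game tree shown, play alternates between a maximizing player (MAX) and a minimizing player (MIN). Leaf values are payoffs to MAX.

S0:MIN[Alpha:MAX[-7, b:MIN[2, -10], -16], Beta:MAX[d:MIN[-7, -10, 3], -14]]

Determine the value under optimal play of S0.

b (MIN): min(2, -10) = -10
Alpha (MAX): max(-7, -10, -16) = -7
d (MIN): min(-7, -10, 3) = -10
Beta (MAX): max(-10, -14) = -10
S0 (MIN): min(-7, -10) = -10

-10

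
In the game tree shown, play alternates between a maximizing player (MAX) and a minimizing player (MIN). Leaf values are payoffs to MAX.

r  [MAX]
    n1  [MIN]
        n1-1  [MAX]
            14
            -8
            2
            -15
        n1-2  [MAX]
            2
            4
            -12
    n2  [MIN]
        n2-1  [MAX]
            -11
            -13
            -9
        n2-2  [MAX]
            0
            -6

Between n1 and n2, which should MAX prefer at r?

n1

n1-1 (MAX): max(14, -8, 2, -15) = 14
n1-2 (MAX): max(2, 4, -12) = 4
n1 (MIN): min(14, 4) = 4
n2-1 (MAX): max(-11, -13, -9) = -9
n2-2 (MAX): max(0, -6) = 0
n2 (MIN): min(-9, 0) = -9
MAX prefers the higher value; n1=4, n2=-9. n1 is better since 4 > -9.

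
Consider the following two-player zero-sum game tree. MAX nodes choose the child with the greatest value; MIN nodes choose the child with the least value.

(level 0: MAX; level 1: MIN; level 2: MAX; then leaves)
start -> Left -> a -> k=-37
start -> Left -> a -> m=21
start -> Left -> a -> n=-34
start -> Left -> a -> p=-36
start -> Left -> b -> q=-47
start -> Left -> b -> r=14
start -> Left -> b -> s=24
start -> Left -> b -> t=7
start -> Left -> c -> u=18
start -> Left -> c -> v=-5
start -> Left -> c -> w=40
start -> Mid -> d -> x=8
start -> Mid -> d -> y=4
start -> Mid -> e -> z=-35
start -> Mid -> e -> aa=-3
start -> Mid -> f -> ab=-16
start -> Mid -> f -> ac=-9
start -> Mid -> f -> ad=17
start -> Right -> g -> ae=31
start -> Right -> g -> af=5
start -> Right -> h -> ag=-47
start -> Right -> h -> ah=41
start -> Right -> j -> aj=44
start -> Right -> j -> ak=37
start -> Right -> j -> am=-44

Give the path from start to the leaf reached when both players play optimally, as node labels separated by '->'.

start -> Right -> g -> ae

a (MAX): max(-37, 21, -34, -36) = 21
b (MAX): max(-47, 14, 24, 7) = 24
c (MAX): max(18, -5, 40) = 40
Left (MIN): min(21, 24, 40) = 21
d (MAX): max(8, 4) = 8
e (MAX): max(-35, -3) = -3
f (MAX): max(-16, -9, 17) = 17
Mid (MIN): min(8, -3, 17) = -3
g (MAX): max(31, 5) = 31
h (MAX): max(-47, 41) = 41
j (MAX): max(44, 37, -44) = 44
Right (MIN): min(31, 41, 44) = 31
start (MAX): max(21, -3, 31) = 31
At start, MAX picks Right (highest: 31).
At Right, MIN picks g (lowest: 31).
At g, MAX picks ae (highest: 31).
Terminal value 31.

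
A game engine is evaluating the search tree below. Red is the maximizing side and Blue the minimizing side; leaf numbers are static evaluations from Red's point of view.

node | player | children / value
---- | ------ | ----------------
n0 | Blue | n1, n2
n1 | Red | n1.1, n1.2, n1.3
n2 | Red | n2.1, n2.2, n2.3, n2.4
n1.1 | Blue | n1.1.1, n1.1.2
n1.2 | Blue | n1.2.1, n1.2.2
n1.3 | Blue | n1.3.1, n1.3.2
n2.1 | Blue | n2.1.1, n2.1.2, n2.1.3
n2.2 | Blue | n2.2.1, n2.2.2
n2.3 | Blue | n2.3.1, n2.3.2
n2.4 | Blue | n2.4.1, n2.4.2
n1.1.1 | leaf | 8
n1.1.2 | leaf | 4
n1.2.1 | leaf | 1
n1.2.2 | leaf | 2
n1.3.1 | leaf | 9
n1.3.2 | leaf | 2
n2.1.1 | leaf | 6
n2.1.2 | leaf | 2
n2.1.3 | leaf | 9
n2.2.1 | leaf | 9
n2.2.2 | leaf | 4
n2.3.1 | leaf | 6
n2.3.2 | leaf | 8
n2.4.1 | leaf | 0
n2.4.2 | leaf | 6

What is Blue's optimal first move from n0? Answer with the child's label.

n1.1 (Blue): min(8, 4) = 4
n1.2 (Blue): min(1, 2) = 1
n1.3 (Blue): min(9, 2) = 2
n1 (Red): max(4, 1, 2) = 4
n2.1 (Blue): min(6, 2, 9) = 2
n2.2 (Blue): min(9, 4) = 4
n2.3 (Blue): min(6, 8) = 6
n2.4 (Blue): min(0, 6) = 0
n2 (Red): max(2, 4, 6, 0) = 6
n0 (Blue): min(4, 6) = 4
Blue at n0 wants the lowest of {n1=4, n2=6}, so chooses n1.

n1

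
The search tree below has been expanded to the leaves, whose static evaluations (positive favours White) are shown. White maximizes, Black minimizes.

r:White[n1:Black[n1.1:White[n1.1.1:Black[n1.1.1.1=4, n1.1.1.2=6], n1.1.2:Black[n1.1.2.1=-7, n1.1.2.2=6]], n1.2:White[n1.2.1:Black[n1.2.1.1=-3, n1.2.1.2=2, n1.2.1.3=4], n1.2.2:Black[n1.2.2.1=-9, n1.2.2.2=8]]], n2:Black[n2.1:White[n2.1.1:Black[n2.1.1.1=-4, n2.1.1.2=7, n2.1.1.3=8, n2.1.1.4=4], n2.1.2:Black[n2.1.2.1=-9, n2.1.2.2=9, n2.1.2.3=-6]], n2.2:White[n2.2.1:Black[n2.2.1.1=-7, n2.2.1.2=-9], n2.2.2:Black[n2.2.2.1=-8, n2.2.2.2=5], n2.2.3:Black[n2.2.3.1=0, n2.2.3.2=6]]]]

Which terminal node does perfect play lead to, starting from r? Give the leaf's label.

n1.2.1.1

n1.1.1 (Black): min(4, 6) = 4
n1.1.2 (Black): min(-7, 6) = -7
n1.1 (White): max(4, -7) = 4
n1.2.1 (Black): min(-3, 2, 4) = -3
n1.2.2 (Black): min(-9, 8) = -9
n1.2 (White): max(-3, -9) = -3
n1 (Black): min(4, -3) = -3
n2.1.1 (Black): min(-4, 7, 8, 4) = -4
n2.1.2 (Black): min(-9, 9, -6) = -9
n2.1 (White): max(-4, -9) = -4
n2.2.1 (Black): min(-7, -9) = -9
n2.2.2 (Black): min(-8, 5) = -8
n2.2.3 (Black): min(0, 6) = 0
n2.2 (White): max(-9, -8, 0) = 0
n2 (Black): min(-4, 0) = -4
r (White): max(-3, -4) = -3
At r, White picks n1 (highest: -3).
At n1, Black picks n1.2 (lowest: -3).
At n1.2, White picks n1.2.1 (highest: -3).
At n1.2.1, Black picks n1.2.1.1 (lowest: -3).
Terminal value -3.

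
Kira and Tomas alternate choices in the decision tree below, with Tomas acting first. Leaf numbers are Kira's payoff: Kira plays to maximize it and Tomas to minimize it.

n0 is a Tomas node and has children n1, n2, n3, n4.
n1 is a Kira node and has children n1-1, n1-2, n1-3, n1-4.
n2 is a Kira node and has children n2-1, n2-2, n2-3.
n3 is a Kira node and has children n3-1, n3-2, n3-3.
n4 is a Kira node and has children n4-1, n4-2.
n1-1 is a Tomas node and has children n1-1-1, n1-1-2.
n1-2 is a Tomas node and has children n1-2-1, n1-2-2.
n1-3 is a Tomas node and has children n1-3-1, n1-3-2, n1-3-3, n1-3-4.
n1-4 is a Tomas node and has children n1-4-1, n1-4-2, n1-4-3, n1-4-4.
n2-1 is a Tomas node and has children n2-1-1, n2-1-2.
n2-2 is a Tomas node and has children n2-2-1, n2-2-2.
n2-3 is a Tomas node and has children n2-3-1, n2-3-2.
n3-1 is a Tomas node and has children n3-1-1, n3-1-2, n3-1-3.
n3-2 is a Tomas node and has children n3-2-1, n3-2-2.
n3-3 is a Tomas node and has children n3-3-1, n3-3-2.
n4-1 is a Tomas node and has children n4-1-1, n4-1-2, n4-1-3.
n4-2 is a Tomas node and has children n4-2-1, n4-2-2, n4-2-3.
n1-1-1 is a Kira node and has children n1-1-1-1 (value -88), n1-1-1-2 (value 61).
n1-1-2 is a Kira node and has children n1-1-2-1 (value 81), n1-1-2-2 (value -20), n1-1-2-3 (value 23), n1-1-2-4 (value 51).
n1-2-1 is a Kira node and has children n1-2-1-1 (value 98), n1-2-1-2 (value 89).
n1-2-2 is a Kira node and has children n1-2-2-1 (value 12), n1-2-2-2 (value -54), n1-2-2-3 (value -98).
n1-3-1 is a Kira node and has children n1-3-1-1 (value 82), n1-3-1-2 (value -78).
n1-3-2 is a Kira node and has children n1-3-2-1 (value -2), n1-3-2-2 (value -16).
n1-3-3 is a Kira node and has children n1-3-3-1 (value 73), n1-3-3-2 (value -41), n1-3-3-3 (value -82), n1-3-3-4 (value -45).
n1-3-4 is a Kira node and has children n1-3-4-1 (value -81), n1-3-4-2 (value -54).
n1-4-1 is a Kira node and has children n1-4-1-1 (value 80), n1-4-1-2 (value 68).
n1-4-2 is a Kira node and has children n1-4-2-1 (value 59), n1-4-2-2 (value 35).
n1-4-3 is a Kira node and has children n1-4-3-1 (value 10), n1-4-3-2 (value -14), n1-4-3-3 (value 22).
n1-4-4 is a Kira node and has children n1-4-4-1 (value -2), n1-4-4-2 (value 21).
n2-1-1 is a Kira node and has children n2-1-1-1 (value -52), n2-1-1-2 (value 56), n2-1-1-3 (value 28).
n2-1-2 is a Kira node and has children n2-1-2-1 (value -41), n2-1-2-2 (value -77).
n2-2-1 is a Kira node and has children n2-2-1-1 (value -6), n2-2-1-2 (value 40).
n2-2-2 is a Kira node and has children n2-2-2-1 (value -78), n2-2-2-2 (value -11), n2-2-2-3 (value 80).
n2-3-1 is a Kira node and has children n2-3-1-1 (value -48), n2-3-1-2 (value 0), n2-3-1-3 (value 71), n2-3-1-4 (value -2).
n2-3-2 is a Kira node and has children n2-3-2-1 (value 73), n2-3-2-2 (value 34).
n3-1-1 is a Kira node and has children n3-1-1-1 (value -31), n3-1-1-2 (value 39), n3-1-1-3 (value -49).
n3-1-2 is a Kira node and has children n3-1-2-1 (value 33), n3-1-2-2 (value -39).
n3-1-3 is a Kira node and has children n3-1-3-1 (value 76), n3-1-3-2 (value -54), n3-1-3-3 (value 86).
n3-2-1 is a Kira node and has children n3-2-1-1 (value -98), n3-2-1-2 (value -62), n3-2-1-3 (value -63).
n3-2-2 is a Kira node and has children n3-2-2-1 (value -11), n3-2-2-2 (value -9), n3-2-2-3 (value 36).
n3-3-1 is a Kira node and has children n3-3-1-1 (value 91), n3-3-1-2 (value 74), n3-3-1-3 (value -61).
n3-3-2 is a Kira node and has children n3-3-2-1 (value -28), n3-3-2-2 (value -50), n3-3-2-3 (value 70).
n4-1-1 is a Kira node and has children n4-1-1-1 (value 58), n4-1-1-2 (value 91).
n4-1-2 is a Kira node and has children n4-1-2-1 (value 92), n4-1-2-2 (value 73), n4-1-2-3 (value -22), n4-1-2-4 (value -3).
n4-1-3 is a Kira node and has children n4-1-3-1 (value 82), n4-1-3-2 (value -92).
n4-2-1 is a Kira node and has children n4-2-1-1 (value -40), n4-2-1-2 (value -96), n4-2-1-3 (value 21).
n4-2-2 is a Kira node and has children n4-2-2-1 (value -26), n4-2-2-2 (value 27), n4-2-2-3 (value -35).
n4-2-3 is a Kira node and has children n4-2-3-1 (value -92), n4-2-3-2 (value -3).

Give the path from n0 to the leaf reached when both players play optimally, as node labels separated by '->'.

n0 -> n1 -> n1-1 -> n1-1-1 -> n1-1-1-2

n1-1-1 (Kira): max(-88, 61) = 61
n1-1-2 (Kira): max(81, -20, 23, 51) = 81
n1-1 (Tomas): min(61, 81) = 61
n1-2-1 (Kira): max(98, 89) = 98
n1-2-2 (Kira): max(12, -54, -98) = 12
n1-2 (Tomas): min(98, 12) = 12
n1-3-1 (Kira): max(82, -78) = 82
n1-3-2 (Kira): max(-2, -16) = -2
n1-3-3 (Kira): max(73, -41, -82, -45) = 73
n1-3-4 (Kira): max(-81, -54) = -54
n1-3 (Tomas): min(82, -2, 73, -54) = -54
n1-4-1 (Kira): max(80, 68) = 80
n1-4-2 (Kira): max(59, 35) = 59
n1-4-3 (Kira): max(10, -14, 22) = 22
n1-4-4 (Kira): max(-2, 21) = 21
n1-4 (Tomas): min(80, 59, 22, 21) = 21
n1 (Kira): max(61, 12, -54, 21) = 61
n2-1-1 (Kira): max(-52, 56, 28) = 56
n2-1-2 (Kira): max(-41, -77) = -41
n2-1 (Tomas): min(56, -41) = -41
n2-2-1 (Kira): max(-6, 40) = 40
n2-2-2 (Kira): max(-78, -11, 80) = 80
n2-2 (Tomas): min(40, 80) = 40
n2-3-1 (Kira): max(-48, 0, 71, -2) = 71
n2-3-2 (Kira): max(73, 34) = 73
n2-3 (Tomas): min(71, 73) = 71
n2 (Kira): max(-41, 40, 71) = 71
n3-1-1 (Kira): max(-31, 39, -49) = 39
n3-1-2 (Kira): max(33, -39) = 33
n3-1-3 (Kira): max(76, -54, 86) = 86
n3-1 (Tomas): min(39, 33, 86) = 33
n3-2-1 (Kira): max(-98, -62, -63) = -62
n3-2-2 (Kira): max(-11, -9, 36) = 36
n3-2 (Tomas): min(-62, 36) = -62
n3-3-1 (Kira): max(91, 74, -61) = 91
n3-3-2 (Kira): max(-28, -50, 70) = 70
n3-3 (Tomas): min(91, 70) = 70
n3 (Kira): max(33, -62, 70) = 70
n4-1-1 (Kira): max(58, 91) = 91
n4-1-2 (Kira): max(92, 73, -22, -3) = 92
n4-1-3 (Kira): max(82, -92) = 82
n4-1 (Tomas): min(91, 92, 82) = 82
n4-2-1 (Kira): max(-40, -96, 21) = 21
n4-2-2 (Kira): max(-26, 27, -35) = 27
n4-2-3 (Kira): max(-92, -3) = -3
n4-2 (Tomas): min(21, 27, -3) = -3
n4 (Kira): max(82, -3) = 82
n0 (Tomas): min(61, 71, 70, 82) = 61
At n0, Tomas picks n1 (lowest: 61).
At n1, Kira picks n1-1 (highest: 61).
At n1-1, Tomas picks n1-1-1 (lowest: 61).
At n1-1-1, Kira picks n1-1-1-2 (highest: 61).
Terminal value 61.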